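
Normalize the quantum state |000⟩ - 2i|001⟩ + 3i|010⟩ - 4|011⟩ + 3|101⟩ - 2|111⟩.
0.1525|000⟩ - 0.305i|001⟩ + 0.4575i|010⟩ - 0.61|011⟩ + 0.4575|101⟩ - 0.305|111⟩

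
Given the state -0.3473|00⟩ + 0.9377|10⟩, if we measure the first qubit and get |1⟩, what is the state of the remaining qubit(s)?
|0⟩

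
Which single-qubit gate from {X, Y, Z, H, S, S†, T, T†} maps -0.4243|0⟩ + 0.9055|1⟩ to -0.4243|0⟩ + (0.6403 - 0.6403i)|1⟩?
T†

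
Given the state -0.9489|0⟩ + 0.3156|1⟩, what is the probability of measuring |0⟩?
0.9004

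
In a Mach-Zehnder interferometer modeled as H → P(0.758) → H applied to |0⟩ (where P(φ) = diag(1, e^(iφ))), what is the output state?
(0.8631 + 0.3437i)|0⟩ + (0.1369 - 0.3437i)|1⟩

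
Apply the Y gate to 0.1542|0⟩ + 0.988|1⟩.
-0.988i|0⟩ + 0.1542i|1⟩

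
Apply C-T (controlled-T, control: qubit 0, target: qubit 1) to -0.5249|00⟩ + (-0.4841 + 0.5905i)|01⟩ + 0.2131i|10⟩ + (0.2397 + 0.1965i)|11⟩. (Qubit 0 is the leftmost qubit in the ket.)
-0.5249|00⟩ + (-0.4841 + 0.5905i)|01⟩ + 0.2131i|10⟩ + (0.03055 + 0.3084i)|11⟩

C-T leaves the control-|0⟩ kets |00⟩, |01⟩ unchanged and applies T to qubit 1 on the control-|1⟩ pair (|10⟩, |11⟩).
T = [[1, 0], [0, (1/√2 + (1/√2)i)]].
With a = amp(|10⟩) = 0.2131i and b = amp(|11⟩) = (0.2397 + 0.1965i):
new amp(|10⟩) = (1)·a = 0.2131i
new amp(|11⟩) = (1/√2 + (1/√2)i)·b = (0.03055 + 0.3084i)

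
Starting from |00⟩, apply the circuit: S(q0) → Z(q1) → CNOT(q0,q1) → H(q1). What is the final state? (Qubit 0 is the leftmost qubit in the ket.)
1/√2|00⟩ + 1/√2|01⟩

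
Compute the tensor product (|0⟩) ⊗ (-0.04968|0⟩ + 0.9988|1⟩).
-0.04968|00⟩ + 0.9988|01⟩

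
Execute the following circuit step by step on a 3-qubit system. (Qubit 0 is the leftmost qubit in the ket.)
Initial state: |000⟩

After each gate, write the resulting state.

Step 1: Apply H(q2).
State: 1/√2|000⟩ + 1/√2|001⟩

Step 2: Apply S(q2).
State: 1/√2|000⟩ + (1/√2)i|001⟩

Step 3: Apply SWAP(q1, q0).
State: 1/√2|000⟩ + (1/√2)i|001⟩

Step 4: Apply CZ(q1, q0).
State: 1/√2|000⟩ + (1/√2)i|001⟩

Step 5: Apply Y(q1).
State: (1/√2)i|010⟩ - 1/√2|011⟩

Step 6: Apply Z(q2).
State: (1/√2)i|010⟩ + 1/√2|011⟩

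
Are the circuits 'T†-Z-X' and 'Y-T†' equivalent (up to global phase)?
No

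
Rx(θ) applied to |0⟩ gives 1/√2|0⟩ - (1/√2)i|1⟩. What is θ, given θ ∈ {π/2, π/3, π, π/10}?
π/2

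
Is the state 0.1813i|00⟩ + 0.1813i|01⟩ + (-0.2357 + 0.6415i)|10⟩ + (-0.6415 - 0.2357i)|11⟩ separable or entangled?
Entangled

Writing the state as a|00⟩ + b|01⟩ + c|10⟩ + d|11⟩, it is a product state iff ad − bc = 0.
Here (a, b, c, d) = (0.1813i, 0.1813i, (-0.2357 + 0.6415i), (-0.6415 - 0.2357i)): ad − bc = (0.1813i)(-0.6415 - 0.2357i) − (0.1813i)(-0.2357 + 0.6415i) = (0.159 - 0.07357i) ≠ 0, so the state is entangled.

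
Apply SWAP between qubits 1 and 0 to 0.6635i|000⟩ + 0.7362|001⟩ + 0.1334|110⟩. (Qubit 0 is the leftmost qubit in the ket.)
0.6635i|000⟩ + 0.7362|001⟩ + 0.1334|110⟩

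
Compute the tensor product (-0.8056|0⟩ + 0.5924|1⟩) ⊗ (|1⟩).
-0.8056|01⟩ + 0.5924|11⟩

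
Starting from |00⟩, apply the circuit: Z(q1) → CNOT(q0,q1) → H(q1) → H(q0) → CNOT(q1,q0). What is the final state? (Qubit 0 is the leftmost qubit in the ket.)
1/2|00⟩ + 1/2|01⟩ + 1/2|10⟩ + 1/2|11⟩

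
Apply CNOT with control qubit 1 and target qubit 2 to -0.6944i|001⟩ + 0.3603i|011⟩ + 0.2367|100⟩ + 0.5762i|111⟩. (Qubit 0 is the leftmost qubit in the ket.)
-0.6944i|001⟩ + 0.3603i|010⟩ + 0.2367|100⟩ + 0.5762i|110⟩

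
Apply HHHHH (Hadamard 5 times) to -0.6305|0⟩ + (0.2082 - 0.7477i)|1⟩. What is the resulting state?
(-0.2986 - 0.5287i)|0⟩ + (-0.5931 + 0.5287i)|1⟩

H² = I, so H^5 = H: a single Hadamard. With (a, b) = (-0.6305, (0.2082 - 0.7477i)), H gives ((a + b)/√2, (a − b)/√2) = ((-0.2986 - 0.5287i), (-0.5931 + 0.5287i)).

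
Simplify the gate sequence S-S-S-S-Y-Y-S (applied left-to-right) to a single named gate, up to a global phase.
S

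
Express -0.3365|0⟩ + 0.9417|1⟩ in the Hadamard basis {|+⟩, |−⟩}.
0.4279|+⟩ - 0.9038|−⟩

With |ψ⟩ = α|0⟩ + β|1⟩, the Hadamard-basis coefficients are ⟨+|ψ⟩ = (α + β)/√2 and ⟨−|ψ⟩ = (α − β)/√2.
Here α = -0.3365, β = 0.9417: (α + β)/√2 = 0.4279, (α − β)/√2 = -0.9038.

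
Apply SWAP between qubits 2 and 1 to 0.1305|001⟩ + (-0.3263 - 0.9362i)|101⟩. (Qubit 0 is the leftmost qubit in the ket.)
0.1305|010⟩ + (-0.3263 - 0.9362i)|110⟩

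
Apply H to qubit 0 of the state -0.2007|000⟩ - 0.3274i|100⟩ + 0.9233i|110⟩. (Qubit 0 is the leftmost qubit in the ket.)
(-0.1419 - 0.2315i)|000⟩ + 0.6529i|010⟩ + (-0.1419 + 0.2315i)|100⟩ - 0.6529i|110⟩

H on qubit 0 mixes each pair of kets that differ only in qubit 0: amplitudes (a, b) of (|…0…⟩, |…1…⟩) become ((a + b)/√2, (a − b)/√2). Kets absent from the input have amplitude 0.
(|000⟩, |100⟩): (a, b) = (-0.2007, -0.3274i) → ((-0.1419 - 0.2315i), (-0.1419 + 0.2315i))
(|010⟩, |110⟩): (a, b) = (0, 0.9233i) → (0.6529i, -0.6529i)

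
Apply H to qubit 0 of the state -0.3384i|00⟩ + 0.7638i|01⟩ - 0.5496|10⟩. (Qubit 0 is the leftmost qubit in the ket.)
(-0.3886 - 0.2393i)|00⟩ + 0.5401i|01⟩ + (0.3886 - 0.2393i)|10⟩ + 0.5401i|11⟩

H on qubit 0 mixes each pair of kets that differ only in qubit 0: amplitudes (a, b) of (|…0…⟩, |…1…⟩) become ((a + b)/√2, (a − b)/√2). Kets absent from the input have amplitude 0.
(|00⟩, |10⟩): (a, b) = (-0.3384i, -0.5496) → ((-0.3886 - 0.2393i), (0.3886 - 0.2393i))
(|01⟩, |11⟩): (a, b) = (0.7638i, 0) → (0.5401i, 0.5401i)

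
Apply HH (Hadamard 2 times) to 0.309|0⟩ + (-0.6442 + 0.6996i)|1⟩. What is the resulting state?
0.309|0⟩ + (-0.6442 + 0.6996i)|1⟩

H² = I, so an even number of Hadamards cancels: H^2 = I and the state is unchanged.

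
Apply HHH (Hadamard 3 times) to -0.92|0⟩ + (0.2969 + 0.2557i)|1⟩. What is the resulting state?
(-0.4406 + 0.1808i)|0⟩ + (-0.8605 - 0.1808i)|1⟩

H² = I, so H^3 = H: a single Hadamard. With (a, b) = (-0.92, (0.2969 + 0.2557i)), H gives ((a + b)/√2, (a − b)/√2) = ((-0.4406 + 0.1808i), (-0.8605 - 0.1808i)).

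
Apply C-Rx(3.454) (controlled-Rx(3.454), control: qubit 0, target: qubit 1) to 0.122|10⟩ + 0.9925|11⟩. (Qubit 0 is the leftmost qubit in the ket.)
(-0.01898 - 0.9804i)|10⟩ + (-0.1544 - 0.1205i)|11⟩

C-Rx(3.454) leaves the control-|0⟩ kets |00⟩, |01⟩ unchanged and applies Rx(3.454) to qubit 1 on the control-|1⟩ pair (|10⟩, |11⟩).
Rx(3.454) = [[cos(θ/2), −i·sin(θ/2)], [−i·sin(θ/2), cos(θ/2)]]; θ = 3.454, cos(θ/2) ≈ -0.155569, sin(θ/2) ≈ 0.987825.
With a = amp(|10⟩) = 0.122 and b = amp(|11⟩) = 0.9925:
new amp(|10⟩) = (-0.155569)·a + (-0.987825i)·b = (-0.01898 - 0.9804i)
new amp(|11⟩) = (-0.987825i)·a + (-0.155569)·b = (-0.1544 - 0.1205i)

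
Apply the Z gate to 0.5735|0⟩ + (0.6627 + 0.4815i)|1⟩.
0.5735|0⟩ + (-0.6627 - 0.4815i)|1⟩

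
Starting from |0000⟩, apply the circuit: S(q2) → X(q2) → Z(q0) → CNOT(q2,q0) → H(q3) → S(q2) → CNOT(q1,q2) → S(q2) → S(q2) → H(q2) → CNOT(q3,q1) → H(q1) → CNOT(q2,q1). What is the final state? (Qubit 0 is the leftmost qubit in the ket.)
-(1/√8)i|1000⟩ - (1/√8)i|1001⟩ + (1/√8)i|1010⟩ - (1/√8)i|1011⟩ - (1/√8)i|1100⟩ + (1/√8)i|1101⟩ + (1/√8)i|1110⟩ + (1/√8)i|1111⟩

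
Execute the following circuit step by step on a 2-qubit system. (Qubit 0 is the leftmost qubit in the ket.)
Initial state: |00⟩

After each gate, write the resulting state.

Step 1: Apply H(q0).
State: 1/√2|00⟩ + 1/√2|10⟩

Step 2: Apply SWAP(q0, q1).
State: 1/√2|00⟩ + 1/√2|01⟩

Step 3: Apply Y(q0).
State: (1/√2)i|10⟩ + (1/√2)i|11⟩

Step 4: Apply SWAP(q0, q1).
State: (1/√2)i|01⟩ + (1/√2)i|11⟩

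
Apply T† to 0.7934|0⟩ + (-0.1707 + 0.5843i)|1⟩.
0.7934|0⟩ + (0.2925 + 0.5339i)|1⟩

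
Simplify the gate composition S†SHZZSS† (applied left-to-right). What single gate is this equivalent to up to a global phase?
H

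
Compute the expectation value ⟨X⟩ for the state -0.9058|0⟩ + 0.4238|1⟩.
-0.7678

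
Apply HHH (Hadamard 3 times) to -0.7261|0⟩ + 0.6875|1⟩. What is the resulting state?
-0.02729|0⟩ - 0.9996|1⟩

H² = I, so H^3 = H: a single Hadamard. With (a, b) = (-0.7261, 0.6875), H gives ((a + b)/√2, (a − b)/√2) = (-0.02729, -0.9996).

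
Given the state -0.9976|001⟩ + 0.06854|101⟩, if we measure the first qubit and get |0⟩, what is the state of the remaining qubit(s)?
-|01⟩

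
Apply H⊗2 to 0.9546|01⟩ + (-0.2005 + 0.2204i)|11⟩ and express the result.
(0.3771 + 0.1102i)|00⟩ + (-0.3771 - 0.1102i)|01⟩ + (0.5776 - 0.1102i)|10⟩ + (-0.5776 + 0.1102i)|11⟩

H⊗2 gives amp(|y⟩) = (1/2) Σ_x (−1)^(x·y) amp(|x⟩), where x·y is the number of positions in which both x and y have a 1.
|00⟩: (0.9546 + (-0.2005 + 0.2204i))/2 = (0.3771 + 0.1102i)
|01⟩: (-0.9546 - (-0.2005 + 0.2204i))/2 = (-0.3771 - 0.1102i)
|10⟩: (0.9546 - (-0.2005 + 0.2204i))/2 = (0.5776 - 0.1102i)
|11⟩: (-0.9546 + (-0.2005 + 0.2204i))/2 = (-0.5776 + 0.1102i)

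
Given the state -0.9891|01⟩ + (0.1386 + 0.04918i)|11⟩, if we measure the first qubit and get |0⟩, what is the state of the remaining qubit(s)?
-|1⟩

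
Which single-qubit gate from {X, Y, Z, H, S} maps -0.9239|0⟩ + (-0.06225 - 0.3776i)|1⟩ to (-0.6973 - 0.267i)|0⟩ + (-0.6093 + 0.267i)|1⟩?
H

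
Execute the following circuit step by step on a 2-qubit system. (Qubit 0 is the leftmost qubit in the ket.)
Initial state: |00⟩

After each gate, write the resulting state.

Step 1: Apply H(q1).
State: 1/√2|00⟩ + 1/√2|01⟩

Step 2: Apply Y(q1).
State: -(1/√2)i|00⟩ + (1/√2)i|01⟩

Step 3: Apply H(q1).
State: -i|01⟩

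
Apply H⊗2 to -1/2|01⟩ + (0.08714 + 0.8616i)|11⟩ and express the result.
(-0.2064 + 0.4308i)|00⟩ + (0.2064 - 0.4308i)|01⟩ + (-0.2936 - 0.4308i)|10⟩ + (0.2936 + 0.4308i)|11⟩

H⊗2 gives amp(|y⟩) = (1/2) Σ_x (−1)^(x·y) amp(|x⟩), where x·y is the number of positions in which both x and y have a 1.
|00⟩: (-1/2 + (0.08714 + 0.8616i))/2 = (-0.2064 + 0.4308i)
|01⟩: (1/2 - (0.08714 + 0.8616i))/2 = (0.2064 - 0.4308i)
|10⟩: (-1/2 - (0.08714 + 0.8616i))/2 = (-0.2936 - 0.4308i)
|11⟩: (1/2 + (0.08714 + 0.8616i))/2 = (0.2936 + 0.4308i)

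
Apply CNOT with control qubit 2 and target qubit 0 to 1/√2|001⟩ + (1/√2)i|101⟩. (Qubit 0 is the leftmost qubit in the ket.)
(1/√2)i|001⟩ + 1/√2|101⟩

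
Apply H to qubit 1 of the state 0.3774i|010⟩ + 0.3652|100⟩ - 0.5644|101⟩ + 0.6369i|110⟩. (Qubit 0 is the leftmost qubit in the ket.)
0.2669i|000⟩ - 0.2669i|010⟩ + (0.2582 + 0.4504i)|100⟩ - 0.3991|101⟩ + (0.2582 - 0.4504i)|110⟩ - 0.3991|111⟩

H on qubit 1 mixes each pair of kets that differ only in qubit 1: amplitudes (a, b) of (|…0…⟩, |…1…⟩) become ((a + b)/√2, (a − b)/√2). Kets absent from the input have amplitude 0.
(|000⟩, |010⟩): (a, b) = (0, 0.3774i) → (0.2669i, -0.2669i)
(|100⟩, |110⟩): (a, b) = (0.3652, 0.6369i) → ((0.2582 + 0.4504i), (0.2582 - 0.4504i))
(|101⟩, |111⟩): (a, b) = (-0.5644, 0) → (-0.3991, -0.3991)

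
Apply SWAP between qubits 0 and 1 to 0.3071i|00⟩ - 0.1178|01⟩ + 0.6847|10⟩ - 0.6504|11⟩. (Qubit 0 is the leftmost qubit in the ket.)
0.3071i|00⟩ + 0.6847|01⟩ - 0.1178|10⟩ - 0.6504|11⟩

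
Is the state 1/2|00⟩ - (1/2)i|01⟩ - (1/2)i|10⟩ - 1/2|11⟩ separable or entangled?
Separable

Writing the state as a|00⟩ + b|01⟩ + c|10⟩ + d|11⟩, it is a product state iff ad − bc = 0.
Here (a, b, c, d) = (1/2, -(1/2)i, -(1/2)i, -1/2): ad − bc = (1/2)(-1/2) − (-(1/2)i)(-(1/2)i) = 0, so the state is separable.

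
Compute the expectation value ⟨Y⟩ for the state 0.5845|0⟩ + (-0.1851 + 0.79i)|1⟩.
0.9235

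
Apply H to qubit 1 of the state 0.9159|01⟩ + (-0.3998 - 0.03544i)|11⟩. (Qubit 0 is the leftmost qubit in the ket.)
0.6476|00⟩ - 0.6476|01⟩ + (-0.2827 - 0.02506i)|10⟩ + (0.2827 + 0.02506i)|11⟩

H on qubit 1 mixes each pair of kets that differ only in qubit 1: amplitudes (a, b) of (|…0…⟩, |…1…⟩) become ((a + b)/√2, (a − b)/√2). Kets absent from the input have amplitude 0.
(|00⟩, |01⟩): (a, b) = (0, 0.9159) → (0.6476, -0.6476)
(|10⟩, |11⟩): (a, b) = (0, (-0.3998 - 0.03544i)) → ((-0.2827 - 0.02506i), (0.2827 + 0.02506i))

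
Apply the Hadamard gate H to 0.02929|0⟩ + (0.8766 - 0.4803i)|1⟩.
(0.6406 - 0.3396i)|0⟩ + (-0.5991 + 0.3396i)|1⟩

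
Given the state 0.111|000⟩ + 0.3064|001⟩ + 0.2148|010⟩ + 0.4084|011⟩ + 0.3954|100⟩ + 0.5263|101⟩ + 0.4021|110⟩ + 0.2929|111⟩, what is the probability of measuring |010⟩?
0.04614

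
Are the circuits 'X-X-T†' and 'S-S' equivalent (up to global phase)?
No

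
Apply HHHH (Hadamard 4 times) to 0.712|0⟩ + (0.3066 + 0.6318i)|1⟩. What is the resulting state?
0.712|0⟩ + (0.3066 + 0.6318i)|1⟩

H² = I, so an even number of Hadamards cancels: H^4 = I and the state is unchanged.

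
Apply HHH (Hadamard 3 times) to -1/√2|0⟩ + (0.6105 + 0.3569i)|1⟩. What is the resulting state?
(-0.06831 + 0.2524i)|0⟩ + (-0.9317 - 0.2524i)|1⟩

H² = I, so H^3 = H: a single Hadamard. With (a, b) = (-1/√2, (0.6105 + 0.3569i)), H gives ((a + b)/√2, (a − b)/√2) = ((-0.06831 + 0.2524i), (-0.9317 - 0.2524i)).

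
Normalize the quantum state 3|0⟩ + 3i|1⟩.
1/√2|0⟩ + (1/√2)i|1⟩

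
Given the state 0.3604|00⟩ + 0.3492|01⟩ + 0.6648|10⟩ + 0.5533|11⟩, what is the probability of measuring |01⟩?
0.1219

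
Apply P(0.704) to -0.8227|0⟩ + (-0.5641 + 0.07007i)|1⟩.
-0.8227|0⟩ + (-0.4753 - 0.3117i)|1⟩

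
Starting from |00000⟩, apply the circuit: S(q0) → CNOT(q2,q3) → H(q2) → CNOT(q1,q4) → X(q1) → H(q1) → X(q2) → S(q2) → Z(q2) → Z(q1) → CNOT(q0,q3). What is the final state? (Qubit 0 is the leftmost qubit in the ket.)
1/2|00000⟩ - (1/2)i|00100⟩ + 1/2|01000⟩ - (1/2)i|01100⟩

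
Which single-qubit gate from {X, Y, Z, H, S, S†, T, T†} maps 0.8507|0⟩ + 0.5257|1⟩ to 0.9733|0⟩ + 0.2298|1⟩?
H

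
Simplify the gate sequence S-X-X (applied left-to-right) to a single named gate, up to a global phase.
S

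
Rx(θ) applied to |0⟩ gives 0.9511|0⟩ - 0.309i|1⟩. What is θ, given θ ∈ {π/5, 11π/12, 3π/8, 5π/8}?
π/5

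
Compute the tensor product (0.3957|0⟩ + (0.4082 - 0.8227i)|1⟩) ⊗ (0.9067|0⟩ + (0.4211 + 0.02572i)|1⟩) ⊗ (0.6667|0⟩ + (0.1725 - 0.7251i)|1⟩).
0.2392|000⟩ + (0.06189 - 0.2602i)|001⟩ + (0.1111 + 0.006785i)|010⟩ + (0.03612 - 0.1191i)|011⟩ + (0.2468 - 0.4973i)|100⟩ + (-0.477 - 0.397i)|101⟩ + (0.1287 - 0.224i)|110⟩ + (-0.2103 - 0.1979i)|111⟩

amp(|b₁b₂…⟩) = product of the factor amplitudes for bits b₁, b₂, …; only kets whose every factor amplitude is nonzero survive.
|000⟩: (0.3957)(0.9067)(0.6667) = 0.2392
|001⟩: (0.3957)(0.9067)(0.1725 - 0.7251i) = (0.06189 - 0.2602i)
|010⟩: (0.3957)(0.4211 + 0.02572i)(0.6667) = (0.1111 + 0.006785i)
|011⟩: (0.3957)(0.4211 + 0.02572i)(0.1725 - 0.7251i) = (0.03612 - 0.1191i)
|100⟩: (0.4082 - 0.8227i)(0.9067)(0.6667) = (0.2468 - 0.4973i)
|101⟩: (0.4082 - 0.8227i)(0.9067)(0.1725 - 0.7251i) = (-0.477 - 0.397i)
|110⟩: (0.4082 - 0.8227i)(0.4211 + 0.02572i)(0.6667) = (0.1287 - 0.224i)
|111⟩: (0.4082 - 0.8227i)(0.4211 + 0.02572i)(0.1725 - 0.7251i) = (-0.2103 - 0.1979i)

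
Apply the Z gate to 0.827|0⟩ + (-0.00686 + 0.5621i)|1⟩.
0.827|0⟩ + (0.00686 - 0.5621i)|1⟩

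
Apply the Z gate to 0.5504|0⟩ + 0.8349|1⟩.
0.5504|0⟩ - 0.8349|1⟩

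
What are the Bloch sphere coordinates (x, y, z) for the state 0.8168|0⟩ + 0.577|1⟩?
(0.9426, 0, 0.3342)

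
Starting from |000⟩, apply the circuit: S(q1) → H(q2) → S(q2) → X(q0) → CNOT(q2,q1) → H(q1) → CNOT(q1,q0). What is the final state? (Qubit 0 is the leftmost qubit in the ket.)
1/2|010⟩ - (1/2)i|011⟩ + 1/2|100⟩ + (1/2)i|101⟩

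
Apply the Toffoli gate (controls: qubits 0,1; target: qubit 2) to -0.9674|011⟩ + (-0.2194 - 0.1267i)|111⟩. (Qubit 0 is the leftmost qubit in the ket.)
-0.9674|011⟩ + (-0.2194 - 0.1267i)|110⟩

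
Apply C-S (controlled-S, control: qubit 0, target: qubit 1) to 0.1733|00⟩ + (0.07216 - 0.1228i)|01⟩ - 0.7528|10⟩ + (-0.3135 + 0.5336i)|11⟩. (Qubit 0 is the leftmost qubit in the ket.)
0.1733|00⟩ + (0.07216 - 0.1228i)|01⟩ - 0.7528|10⟩ + (-0.5336 - 0.3135i)|11⟩

C-S leaves the control-|0⟩ kets |00⟩, |01⟩ unchanged and applies S to qubit 1 on the control-|1⟩ pair (|10⟩, |11⟩).
S = [[1, 0], [0, i]].
With a = amp(|10⟩) = -0.7528 and b = amp(|11⟩) = (-0.3135 + 0.5336i):
new amp(|10⟩) = (1)·a = -0.7528
new amp(|11⟩) = (i)·b = (-0.5336 - 0.3135i)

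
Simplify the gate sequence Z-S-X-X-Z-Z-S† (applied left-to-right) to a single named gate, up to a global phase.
Z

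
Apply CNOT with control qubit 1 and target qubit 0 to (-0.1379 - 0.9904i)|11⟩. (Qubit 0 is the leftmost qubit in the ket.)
(-0.1379 - 0.9904i)|01⟩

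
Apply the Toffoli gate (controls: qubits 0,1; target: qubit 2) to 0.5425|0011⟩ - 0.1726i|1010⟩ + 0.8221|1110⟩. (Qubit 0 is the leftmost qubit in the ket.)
0.5425|0011⟩ - 0.1726i|1010⟩ + 0.8221|1100⟩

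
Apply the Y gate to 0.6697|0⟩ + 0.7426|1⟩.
-0.7426i|0⟩ + 0.6697i|1⟩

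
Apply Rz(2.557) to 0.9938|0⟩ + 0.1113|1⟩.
(0.2864 - 0.9516i)|0⟩ + (0.03207 + 0.1066i)|1⟩

Rz(2.557) = [[e^(−iθ/2), 0], [0, e^(iθ/2)]] with e^(±iθ/2) = cos(θ/2) ± i·sin(θ/2); θ = 2.557, cos(θ/2) ≈ 0.288152, sin(θ/2) ≈ 0.957585.
With a = amp(|0⟩) = 0.9938 and b = amp(|1⟩) = 0.1113:
new amp(|0⟩) = (0.288152 - 0.957585i)·a = (0.2864 - 0.9516i)
new amp(|1⟩) = (0.288152 + 0.957585i)·b = (0.03207 + 0.1066i)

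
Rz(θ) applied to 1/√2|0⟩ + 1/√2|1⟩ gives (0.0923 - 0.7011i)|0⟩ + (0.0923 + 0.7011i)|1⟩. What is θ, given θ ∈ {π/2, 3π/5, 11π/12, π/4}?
11π/12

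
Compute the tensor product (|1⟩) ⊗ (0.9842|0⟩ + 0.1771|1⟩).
0.9842|10⟩ + 0.1771|11⟩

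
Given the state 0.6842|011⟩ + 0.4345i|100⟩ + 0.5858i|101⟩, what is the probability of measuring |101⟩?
0.3432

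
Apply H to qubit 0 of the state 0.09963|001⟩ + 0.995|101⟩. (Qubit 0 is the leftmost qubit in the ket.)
0.774|001⟩ - 0.6331|101⟩

H on qubit 0 mixes each pair of kets that differ only in qubit 0: amplitudes (a, b) of (|…0…⟩, |…1…⟩) become ((a + b)/√2, (a − b)/√2). Kets absent from the input have amplitude 0.
(|001⟩, |101⟩): (a, b) = (0.09963, 0.995) → (0.774, -0.6331)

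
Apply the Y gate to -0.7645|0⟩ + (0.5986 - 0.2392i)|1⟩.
(-0.2392 - 0.5986i)|0⟩ - 0.7645i|1⟩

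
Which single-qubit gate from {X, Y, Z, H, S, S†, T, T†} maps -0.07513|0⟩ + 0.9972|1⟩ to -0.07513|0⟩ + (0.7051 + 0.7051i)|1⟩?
T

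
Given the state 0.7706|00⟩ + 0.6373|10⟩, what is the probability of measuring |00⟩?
0.5938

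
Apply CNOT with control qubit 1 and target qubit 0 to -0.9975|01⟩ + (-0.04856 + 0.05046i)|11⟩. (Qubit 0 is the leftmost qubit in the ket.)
(-0.04856 + 0.05046i)|01⟩ - 0.9975|11⟩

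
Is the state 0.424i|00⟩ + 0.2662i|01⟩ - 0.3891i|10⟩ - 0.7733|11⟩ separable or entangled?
Entangled

Writing the state as a|00⟩ + b|01⟩ + c|10⟩ + d|11⟩, it is a product state iff ad − bc = 0.
Here (a, b, c, d) = (0.424i, 0.2662i, -0.3891i, -0.7733): ad − bc = (0.424i)(-0.7733) − (0.2662i)(-0.3891i) = (-0.1036 - 0.3279i) ≠ 0, so the state is entangled.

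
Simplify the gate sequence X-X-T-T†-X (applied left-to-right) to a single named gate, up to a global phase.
X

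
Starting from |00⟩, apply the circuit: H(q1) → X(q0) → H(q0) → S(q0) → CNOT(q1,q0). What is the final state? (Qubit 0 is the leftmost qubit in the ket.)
1/2|00⟩ - (1/2)i|01⟩ - (1/2)i|10⟩ + 1/2|11⟩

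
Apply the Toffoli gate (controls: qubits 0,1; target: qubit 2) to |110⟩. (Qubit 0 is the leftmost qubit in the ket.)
|111⟩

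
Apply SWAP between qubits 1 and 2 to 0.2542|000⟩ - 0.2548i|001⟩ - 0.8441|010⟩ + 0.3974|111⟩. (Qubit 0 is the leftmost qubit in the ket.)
0.2542|000⟩ - 0.8441|001⟩ - 0.2548i|010⟩ + 0.3974|111⟩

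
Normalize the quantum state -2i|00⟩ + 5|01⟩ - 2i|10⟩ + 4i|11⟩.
-0.2857i|00⟩ + 0.7143|01⟩ - 0.2857i|10⟩ + 0.5714i|11⟩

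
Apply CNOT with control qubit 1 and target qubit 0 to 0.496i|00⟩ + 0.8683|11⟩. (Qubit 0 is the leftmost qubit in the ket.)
0.496i|00⟩ + 0.8683|01⟩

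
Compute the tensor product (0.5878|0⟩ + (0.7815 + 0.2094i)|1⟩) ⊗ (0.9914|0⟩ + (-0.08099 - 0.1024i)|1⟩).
0.5827|00⟩ + (-0.04761 - 0.06019i)|01⟩ + (0.7748 + 0.2076i)|10⟩ + (-0.04185 - 0.09698i)|11⟩

amp(|b₁b₂…⟩) = product of the factor amplitudes for bits b₁, b₂, …; only kets whose every factor amplitude is nonzero survive.
|00⟩: (0.5878)(0.9914) = 0.5827
|01⟩: (0.5878)(-0.08099 - 0.1024i) = (-0.04761 - 0.06019i)
|10⟩: (0.7815 + 0.2094i)(0.9914) = (0.7748 + 0.2076i)
|11⟩: (0.7815 + 0.2094i)(-0.08099 - 0.1024i) = (-0.04185 - 0.09698i)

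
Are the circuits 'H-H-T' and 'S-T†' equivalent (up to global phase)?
Yes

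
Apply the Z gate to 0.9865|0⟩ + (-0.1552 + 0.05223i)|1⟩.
0.9865|0⟩ + (0.1552 - 0.05223i)|1⟩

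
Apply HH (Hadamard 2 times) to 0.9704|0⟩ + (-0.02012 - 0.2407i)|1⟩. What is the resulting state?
0.9704|0⟩ + (-0.02012 - 0.2407i)|1⟩

H² = I, so an even number of Hadamards cancels: H^2 = I and the state is unchanged.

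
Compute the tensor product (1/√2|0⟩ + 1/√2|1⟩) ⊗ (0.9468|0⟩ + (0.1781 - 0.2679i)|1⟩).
0.6695|00⟩ + (0.1259 - 0.1894i)|01⟩ + 0.6695|10⟩ + (0.1259 - 0.1894i)|11⟩

amp(|b₁b₂…⟩) = product of the factor amplitudes for bits b₁, b₂, …; only kets whose every factor amplitude is nonzero survive.
|00⟩: (1/√2)(0.9468) = 0.6695
|01⟩: (1/√2)(0.1781 - 0.2679i) = (0.1259 - 0.1894i)
|10⟩: (1/√2)(0.9468) = 0.6695
|11⟩: (1/√2)(0.1781 - 0.2679i) = (0.1259 - 0.1894i)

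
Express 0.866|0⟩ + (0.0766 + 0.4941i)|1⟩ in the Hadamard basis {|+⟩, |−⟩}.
(0.6665 + 0.3494i)|+⟩ + (0.5582 - 0.3494i)|−⟩

With |ψ⟩ = α|0⟩ + β|1⟩, the Hadamard-basis coefficients are ⟨+|ψ⟩ = (α + β)/√2 and ⟨−|ψ⟩ = (α − β)/√2.
Here α = 0.866, β = (0.0766 + 0.4941i): (α + β)/√2 = (0.6665 + 0.3494i), (α − β)/√2 = (0.5582 - 0.3494i).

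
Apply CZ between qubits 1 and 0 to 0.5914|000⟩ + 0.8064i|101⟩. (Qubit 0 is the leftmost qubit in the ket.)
0.5914|000⟩ + 0.8064i|101⟩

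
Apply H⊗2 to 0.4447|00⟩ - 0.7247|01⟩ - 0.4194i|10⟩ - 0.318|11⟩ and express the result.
(-0.299 - 0.2097i)|00⟩ + (0.7437 - 0.2097i)|01⟩ + (0.019 + 0.2097i)|10⟩ + (0.4257 + 0.2097i)|11⟩

H⊗2 gives amp(|y⟩) = (1/2) Σ_x (−1)^(x·y) amp(|x⟩), where x·y is the number of positions in which both x and y have a 1.
|00⟩: (0.4447 - 0.7247 - 0.4194i - 0.318)/2 = (-0.299 - 0.2097i)
|01⟩: (0.4447 + 0.7247 - 0.4194i + 0.318)/2 = (0.7437 - 0.2097i)
|10⟩: (0.4447 - 0.7247 + 0.4194i + 0.318)/2 = (0.019 + 0.2097i)
|11⟩: (0.4447 + 0.7247 + 0.4194i - 0.318)/2 = (0.4257 + 0.2097i)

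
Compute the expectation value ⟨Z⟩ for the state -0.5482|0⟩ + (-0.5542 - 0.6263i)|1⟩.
-0.3989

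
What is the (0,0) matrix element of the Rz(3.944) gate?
(-0.3905 - 0.9206i)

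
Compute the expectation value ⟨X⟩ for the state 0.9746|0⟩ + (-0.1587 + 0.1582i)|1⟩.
-0.3093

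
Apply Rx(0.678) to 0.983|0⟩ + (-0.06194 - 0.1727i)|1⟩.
(0.8696 + 0.0206i)|0⟩ + (-0.05841 - 0.4898i)|1⟩

Rx(0.678) = [[cos(θ/2), −i·sin(θ/2)], [−i·sin(θ/2), cos(θ/2)]]; θ = 0.678, cos(θ/2) ≈ 0.943088, sin(θ/2) ≈ 0.332544.
With a = amp(|0⟩) = 0.983 and b = amp(|1⟩) = (-0.06194 - 0.1727i):
new amp(|0⟩) = (0.943088)·a + (-0.332544i)·b = (0.8696 + 0.0206i)
new amp(|1⟩) = (-0.332544i)·a + (0.943088)·b = (-0.05841 - 0.4898i)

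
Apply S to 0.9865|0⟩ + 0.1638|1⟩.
0.9865|0⟩ + 0.1638i|1⟩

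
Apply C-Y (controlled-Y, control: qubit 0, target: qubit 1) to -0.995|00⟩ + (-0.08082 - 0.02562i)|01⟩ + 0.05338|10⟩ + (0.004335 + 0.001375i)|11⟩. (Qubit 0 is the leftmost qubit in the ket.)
-0.995|00⟩ + (-0.08082 - 0.02562i)|01⟩ + (0.001375 - 0.004335i)|10⟩ + 0.05338i|11⟩

C-Y leaves the control-|0⟩ kets |00⟩, |01⟩ unchanged and applies Y to qubit 1 on the control-|1⟩ pair (|10⟩, |11⟩).
Y = [[0, -i], [i, 0]].
With a = amp(|10⟩) = 0.05338 and b = amp(|11⟩) = (0.004335 + 0.001375i):
new amp(|10⟩) = (-i)·b = (0.001375 - 0.004335i)
new amp(|11⟩) = (i)·a = 0.05338i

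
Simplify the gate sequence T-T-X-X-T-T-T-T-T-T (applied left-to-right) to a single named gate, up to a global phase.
I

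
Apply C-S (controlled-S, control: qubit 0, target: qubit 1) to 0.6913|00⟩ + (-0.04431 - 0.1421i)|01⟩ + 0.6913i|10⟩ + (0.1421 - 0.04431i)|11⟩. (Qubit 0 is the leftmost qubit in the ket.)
0.6913|00⟩ + (-0.04431 - 0.1421i)|01⟩ + 0.6913i|10⟩ + (0.04431 + 0.1421i)|11⟩

C-S leaves the control-|0⟩ kets |00⟩, |01⟩ unchanged and applies S to qubit 1 on the control-|1⟩ pair (|10⟩, |11⟩).
S = [[1, 0], [0, i]].
With a = amp(|10⟩) = 0.6913i and b = amp(|11⟩) = (0.1421 - 0.04431i):
new amp(|10⟩) = (1)·a = 0.6913i
new amp(|11⟩) = (i)·b = (0.04431 + 0.1421i)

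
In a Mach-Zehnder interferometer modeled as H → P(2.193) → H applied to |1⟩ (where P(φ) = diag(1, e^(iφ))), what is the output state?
(0.7914 - 0.4063i)|0⟩ + (0.2086 + 0.4063i)|1⟩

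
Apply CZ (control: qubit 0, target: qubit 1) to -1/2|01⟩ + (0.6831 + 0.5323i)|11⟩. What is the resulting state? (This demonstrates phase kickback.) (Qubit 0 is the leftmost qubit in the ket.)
-1/2|01⟩ + (-0.6831 - 0.5323i)|11⟩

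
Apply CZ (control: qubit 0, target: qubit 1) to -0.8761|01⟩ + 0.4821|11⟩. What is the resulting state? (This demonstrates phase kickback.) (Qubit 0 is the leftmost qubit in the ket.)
-0.8761|01⟩ - 0.4821|11⟩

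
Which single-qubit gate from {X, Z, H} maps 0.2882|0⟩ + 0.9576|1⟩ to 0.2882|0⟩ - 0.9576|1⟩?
Z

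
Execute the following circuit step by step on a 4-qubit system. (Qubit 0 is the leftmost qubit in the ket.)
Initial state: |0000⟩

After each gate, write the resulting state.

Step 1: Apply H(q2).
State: 1/√2|0000⟩ + 1/√2|0010⟩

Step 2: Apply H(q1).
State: 1/2|0000⟩ + 1/2|0010⟩ + 1/2|0100⟩ + 1/2|0110⟩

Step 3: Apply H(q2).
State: 1/√2|0000⟩ + 1/√2|0100⟩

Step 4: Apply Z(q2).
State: 1/√2|0000⟩ + 1/√2|0100⟩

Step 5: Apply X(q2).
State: 1/√2|0010⟩ + 1/√2|0110⟩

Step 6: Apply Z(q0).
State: 1/√2|0010⟩ + 1/√2|0110⟩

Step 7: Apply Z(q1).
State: 1/√2|0010⟩ - 1/√2|0110⟩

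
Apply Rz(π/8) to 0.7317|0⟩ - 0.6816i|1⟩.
(0.7176 - 0.1427i)|0⟩ + (0.133 - 0.6685i)|1⟩

Rz(π/8) = [[e^(−iθ/2), 0], [0, e^(iθ/2)]] with e^(±iθ/2) = cos(θ/2) ± i·sin(θ/2); θ = π/8, cos(θ/2) ≈ 0.980785, sin(θ/2) ≈ 0.19509.
With a = amp(|0⟩) = 0.7317 and b = amp(|1⟩) = -0.6816i:
new amp(|0⟩) = (0.980785 - 0.19509i)·a = (0.7176 - 0.1427i)
new amp(|1⟩) = (0.980785 + 0.19509i)·b = (0.133 - 0.6685i)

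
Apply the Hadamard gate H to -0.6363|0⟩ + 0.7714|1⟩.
0.09553|0⟩ - 0.9954|1⟩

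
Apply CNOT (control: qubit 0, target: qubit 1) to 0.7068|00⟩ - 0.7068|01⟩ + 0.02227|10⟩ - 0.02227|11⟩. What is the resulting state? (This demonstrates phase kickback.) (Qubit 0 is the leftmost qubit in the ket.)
0.7068|00⟩ - 0.7068|01⟩ - 0.02227|10⟩ + 0.02227|11⟩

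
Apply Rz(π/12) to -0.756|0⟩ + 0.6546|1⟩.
(-0.7495 + 0.09868i)|0⟩ + (0.649 + 0.08544i)|1⟩

Rz(π/12) = [[e^(−iθ/2), 0], [0, e^(iθ/2)]] with e^(±iθ/2) = cos(θ/2) ± i·sin(θ/2); θ = π/12, cos(θ/2) ≈ 0.991445, sin(θ/2) ≈ 0.130526.
With a = amp(|0⟩) = -0.756 and b = amp(|1⟩) = 0.6546:
new amp(|0⟩) = (0.991445 - 0.130526i)·a = (-0.7495 + 0.09868i)
new amp(|1⟩) = (0.991445 + 0.130526i)·b = (0.649 + 0.08544i)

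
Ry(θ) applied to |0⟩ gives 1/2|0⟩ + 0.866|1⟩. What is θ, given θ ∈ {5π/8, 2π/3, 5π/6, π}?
2π/3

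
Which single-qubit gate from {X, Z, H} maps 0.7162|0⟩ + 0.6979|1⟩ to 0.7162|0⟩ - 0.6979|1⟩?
Z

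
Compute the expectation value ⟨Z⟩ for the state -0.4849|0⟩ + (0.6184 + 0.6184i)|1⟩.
-0.5297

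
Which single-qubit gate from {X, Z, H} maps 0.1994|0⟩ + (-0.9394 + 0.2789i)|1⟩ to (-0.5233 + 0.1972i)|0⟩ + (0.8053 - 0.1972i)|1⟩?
H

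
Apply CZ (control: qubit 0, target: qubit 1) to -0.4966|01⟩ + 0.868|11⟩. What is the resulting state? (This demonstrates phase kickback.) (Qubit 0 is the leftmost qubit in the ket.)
-0.4966|01⟩ - 0.868|11⟩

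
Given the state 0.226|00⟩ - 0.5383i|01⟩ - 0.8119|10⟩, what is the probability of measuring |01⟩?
0.2898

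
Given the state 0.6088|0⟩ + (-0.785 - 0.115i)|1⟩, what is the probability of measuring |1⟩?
0.6295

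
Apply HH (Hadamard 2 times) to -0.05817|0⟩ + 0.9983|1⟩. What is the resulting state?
-0.05817|0⟩ + 0.9983|1⟩

H² = I, so an even number of Hadamards cancels: H^2 = I and the state is unchanged.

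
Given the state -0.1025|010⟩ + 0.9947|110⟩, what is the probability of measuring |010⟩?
0.01051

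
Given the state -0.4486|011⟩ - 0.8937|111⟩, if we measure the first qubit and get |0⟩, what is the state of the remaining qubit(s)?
-|11⟩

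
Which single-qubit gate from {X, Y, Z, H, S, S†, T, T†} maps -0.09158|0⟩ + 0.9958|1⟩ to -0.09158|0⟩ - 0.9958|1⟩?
Z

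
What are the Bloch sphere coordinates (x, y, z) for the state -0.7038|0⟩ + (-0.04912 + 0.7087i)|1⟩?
(0.06914, -0.9976, -0.009334)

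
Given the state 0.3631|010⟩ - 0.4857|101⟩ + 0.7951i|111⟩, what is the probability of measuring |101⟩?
0.2359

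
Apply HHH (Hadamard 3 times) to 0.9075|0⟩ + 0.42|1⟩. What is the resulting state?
0.9387|0⟩ + 0.3447|1⟩

H² = I, so H^3 = H: a single Hadamard. With (a, b) = (0.9075, 0.42), H gives ((a + b)/√2, (a − b)/√2) = (0.9387, 0.3447).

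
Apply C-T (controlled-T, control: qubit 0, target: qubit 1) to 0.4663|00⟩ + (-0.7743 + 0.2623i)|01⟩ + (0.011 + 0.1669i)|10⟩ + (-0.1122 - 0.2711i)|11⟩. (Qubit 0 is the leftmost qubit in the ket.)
0.4663|00⟩ + (-0.7743 + 0.2623i)|01⟩ + (0.011 + 0.1669i)|10⟩ + (0.1124 - 0.271i)|11⟩

C-T leaves the control-|0⟩ kets |00⟩, |01⟩ unchanged and applies T to qubit 1 on the control-|1⟩ pair (|10⟩, |11⟩).
T = [[1, 0], [0, (1/√2 + (1/√2)i)]].
With a = amp(|10⟩) = (0.011 + 0.1669i) and b = amp(|11⟩) = (-0.1122 - 0.2711i):
new amp(|10⟩) = (1)·a = (0.011 + 0.1669i)
new amp(|11⟩) = (1/√2 + (1/√2)i)·b = (0.1124 - 0.271i)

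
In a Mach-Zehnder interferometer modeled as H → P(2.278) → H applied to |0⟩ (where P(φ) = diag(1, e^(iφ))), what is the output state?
(0.1751 + 0.3801i)|0⟩ + (0.8249 - 0.3801i)|1⟩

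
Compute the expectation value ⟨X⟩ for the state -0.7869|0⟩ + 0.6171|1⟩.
-0.9712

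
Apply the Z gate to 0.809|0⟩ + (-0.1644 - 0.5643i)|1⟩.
0.809|0⟩ + (0.1644 + 0.5643i)|1⟩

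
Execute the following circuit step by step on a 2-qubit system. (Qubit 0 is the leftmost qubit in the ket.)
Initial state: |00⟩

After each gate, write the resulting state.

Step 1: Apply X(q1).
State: |01⟩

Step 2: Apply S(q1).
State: i|01⟩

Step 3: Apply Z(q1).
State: -i|01⟩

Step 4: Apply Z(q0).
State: -i|01⟩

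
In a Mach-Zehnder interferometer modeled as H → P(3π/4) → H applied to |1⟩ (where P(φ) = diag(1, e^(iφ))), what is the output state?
(0.8536 - (1/√8)i)|0⟩ + (0.1464 + (1/√8)i)|1⟩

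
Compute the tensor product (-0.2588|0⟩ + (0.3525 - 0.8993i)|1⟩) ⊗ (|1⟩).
-0.2588|01⟩ + (0.3525 - 0.8993i)|11⟩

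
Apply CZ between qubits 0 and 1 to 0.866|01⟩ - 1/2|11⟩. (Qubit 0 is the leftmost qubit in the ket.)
0.866|01⟩ + 1/2|11⟩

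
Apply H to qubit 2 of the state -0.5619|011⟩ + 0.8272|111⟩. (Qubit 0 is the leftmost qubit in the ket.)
-0.3973|010⟩ + 0.3973|011⟩ + 0.5849|110⟩ - 0.5849|111⟩

H on qubit 2 mixes each pair of kets that differ only in qubit 2: amplitudes (a, b) of (|…0…⟩, |…1…⟩) become ((a + b)/√2, (a − b)/√2). Kets absent from the input have amplitude 0.
(|010⟩, |011⟩): (a, b) = (0, -0.5619) → (-0.3973, 0.3973)
(|110⟩, |111⟩): (a, b) = (0, 0.8272) → (0.5849, -0.5849)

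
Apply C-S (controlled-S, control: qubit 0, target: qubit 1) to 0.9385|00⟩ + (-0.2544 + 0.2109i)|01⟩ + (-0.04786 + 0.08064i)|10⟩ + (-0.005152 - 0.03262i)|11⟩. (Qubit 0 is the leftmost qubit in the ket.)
0.9385|00⟩ + (-0.2544 + 0.2109i)|01⟩ + (-0.04786 + 0.08064i)|10⟩ + (0.03262 - 0.005152i)|11⟩

C-S leaves the control-|0⟩ kets |00⟩, |01⟩ unchanged and applies S to qubit 1 on the control-|1⟩ pair (|10⟩, |11⟩).
S = [[1, 0], [0, i]].
With a = amp(|10⟩) = (-0.04786 + 0.08064i) and b = amp(|11⟩) = (-0.005152 - 0.03262i):
new amp(|10⟩) = (1)·a = (-0.04786 + 0.08064i)
new amp(|11⟩) = (i)·b = (0.03262 - 0.005152i)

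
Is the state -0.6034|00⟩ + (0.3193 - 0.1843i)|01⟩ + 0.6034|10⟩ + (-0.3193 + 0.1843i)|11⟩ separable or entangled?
Separable

Writing the state as a|00⟩ + b|01⟩ + c|10⟩ + d|11⟩, it is a product state iff ad − bc = 0.
Here (a, b, c, d) = (-0.6034, (0.3193 - 0.1843i), 0.6034, (-0.3193 + 0.1843i)): ad − bc = (-0.6034)(-0.3193 + 0.1843i) − (0.3193 - 0.1843i)(0.6034) = 0, so the state is separable.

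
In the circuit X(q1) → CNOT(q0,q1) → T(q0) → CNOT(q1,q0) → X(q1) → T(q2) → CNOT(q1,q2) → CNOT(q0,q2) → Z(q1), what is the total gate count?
9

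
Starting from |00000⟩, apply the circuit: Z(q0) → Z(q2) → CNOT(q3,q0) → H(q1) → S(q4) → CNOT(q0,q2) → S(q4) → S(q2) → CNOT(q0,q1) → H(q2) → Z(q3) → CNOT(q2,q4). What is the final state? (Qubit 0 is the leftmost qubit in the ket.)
1/2|00000⟩ + 1/2|00101⟩ + 1/2|01000⟩ + 1/2|01101⟩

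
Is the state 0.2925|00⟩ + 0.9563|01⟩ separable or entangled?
Separable

Writing the state as a|00⟩ + b|01⟩ + c|10⟩ + d|11⟩, it is a product state iff ad − bc = 0.
Here (a, b, c, d) = (0.2925, 0.9563, 0, 0): ad − bc = (0.2925)(0) − (0.9563)(0) = 0, so the state is separable.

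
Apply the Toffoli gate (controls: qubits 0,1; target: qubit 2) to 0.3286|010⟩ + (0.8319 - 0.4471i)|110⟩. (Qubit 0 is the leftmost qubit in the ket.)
0.3286|010⟩ + (0.8319 - 0.4471i)|111⟩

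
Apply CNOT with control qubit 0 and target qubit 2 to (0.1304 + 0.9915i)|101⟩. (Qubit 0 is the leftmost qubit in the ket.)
(0.1304 + 0.9915i)|100⟩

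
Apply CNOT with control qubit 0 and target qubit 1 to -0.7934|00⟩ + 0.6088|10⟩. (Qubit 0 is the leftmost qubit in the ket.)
-0.7934|00⟩ + 0.6088|11⟩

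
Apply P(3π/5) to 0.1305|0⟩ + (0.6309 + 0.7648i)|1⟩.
0.1305|0⟩ + (-0.9223 + 0.3637i)|1⟩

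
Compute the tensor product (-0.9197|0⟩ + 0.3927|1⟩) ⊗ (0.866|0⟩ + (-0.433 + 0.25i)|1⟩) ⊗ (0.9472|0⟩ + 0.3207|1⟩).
-0.7544|000⟩ - 0.2554|001⟩ + (0.3772 - 0.2178i)|010⟩ + (0.1277 - 0.07374i)|011⟩ + 0.3221|100⟩ + 0.1091|101⟩ + (-0.1611 + 0.09299i)|110⟩ + (-0.05453 + 0.03148i)|111⟩

amp(|b₁b₂…⟩) = product of the factor amplitudes for bits b₁, b₂, …; only kets whose every factor amplitude is nonzero survive.
|000⟩: (-0.9197)(0.866)(0.9472) = -0.7544
|001⟩: (-0.9197)(0.866)(0.3207) = -0.2554
|010⟩: (-0.9197)(-0.433 + 0.25i)(0.9472) = (0.3772 - 0.2178i)
|011⟩: (-0.9197)(-0.433 + 0.25i)(0.3207) = (0.1277 - 0.07374i)
|100⟩: (0.3927)(0.866)(0.9472) = 0.3221
|101⟩: (0.3927)(0.866)(0.3207) = 0.1091
|110⟩: (0.3927)(-0.433 + 0.25i)(0.9472) = (-0.1611 + 0.09299i)
|111⟩: (0.3927)(-0.433 + 0.25i)(0.3207) = (-0.05453 + 0.03148i)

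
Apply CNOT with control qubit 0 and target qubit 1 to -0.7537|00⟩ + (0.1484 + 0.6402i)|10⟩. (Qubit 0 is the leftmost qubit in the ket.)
-0.7537|00⟩ + (0.1484 + 0.6402i)|11⟩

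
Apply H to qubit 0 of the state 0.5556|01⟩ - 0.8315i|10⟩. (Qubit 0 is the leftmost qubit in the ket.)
-0.588i|00⟩ + 0.3929|01⟩ + 0.588i|10⟩ + 0.3929|11⟩

H on qubit 0 mixes each pair of kets that differ only in qubit 0: amplitudes (a, b) of (|…0…⟩, |…1…⟩) become ((a + b)/√2, (a − b)/√2). Kets absent from the input have amplitude 0.
(|00⟩, |10⟩): (a, b) = (0, -0.8315i) → (-0.588i, 0.588i)
(|01⟩, |11⟩): (a, b) = (0.5556, 0) → (0.3929, 0.3929)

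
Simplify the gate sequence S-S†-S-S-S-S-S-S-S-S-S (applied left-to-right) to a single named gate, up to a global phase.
S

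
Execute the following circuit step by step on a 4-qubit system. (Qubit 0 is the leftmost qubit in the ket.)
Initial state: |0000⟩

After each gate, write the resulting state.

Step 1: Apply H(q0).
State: 1/√2|0000⟩ + 1/√2|1000⟩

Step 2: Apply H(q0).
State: |0000⟩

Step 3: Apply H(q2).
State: 1/√2|0000⟩ + 1/√2|0010⟩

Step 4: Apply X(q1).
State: 1/√2|0100⟩ + 1/√2|0110⟩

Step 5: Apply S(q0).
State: 1/√2|0100⟩ + 1/√2|0110⟩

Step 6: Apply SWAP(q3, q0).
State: 1/√2|0100⟩ + 1/√2|0110⟩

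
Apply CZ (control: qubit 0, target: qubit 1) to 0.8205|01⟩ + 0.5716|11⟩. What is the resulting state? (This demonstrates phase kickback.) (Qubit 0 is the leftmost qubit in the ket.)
0.8205|01⟩ - 0.5716|11⟩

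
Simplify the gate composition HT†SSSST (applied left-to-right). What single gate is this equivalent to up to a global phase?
H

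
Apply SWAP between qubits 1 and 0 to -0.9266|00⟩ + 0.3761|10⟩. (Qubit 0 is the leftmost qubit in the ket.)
-0.9266|00⟩ + 0.3761|01⟩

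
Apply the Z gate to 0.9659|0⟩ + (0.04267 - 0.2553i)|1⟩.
0.9659|0⟩ + (-0.04267 + 0.2553i)|1⟩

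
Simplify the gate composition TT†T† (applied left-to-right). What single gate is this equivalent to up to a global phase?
T†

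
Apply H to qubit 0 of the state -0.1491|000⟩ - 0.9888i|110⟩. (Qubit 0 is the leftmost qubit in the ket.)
-0.1054|000⟩ - 0.6992i|010⟩ - 0.1054|100⟩ + 0.6992i|110⟩

H on qubit 0 mixes each pair of kets that differ only in qubit 0: amplitudes (a, b) of (|…0…⟩, |…1…⟩) become ((a + b)/√2, (a − b)/√2). Kets absent from the input have amplitude 0.
(|000⟩, |100⟩): (a, b) = (-0.1491, 0) → (-0.1054, -0.1054)
(|010⟩, |110⟩): (a, b) = (0, -0.9888i) → (-0.6992i, 0.6992i)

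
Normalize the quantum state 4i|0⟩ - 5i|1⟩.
0.6247i|0⟩ - 0.7809i|1⟩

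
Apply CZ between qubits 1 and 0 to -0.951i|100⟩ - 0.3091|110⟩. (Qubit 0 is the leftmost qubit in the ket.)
-0.951i|100⟩ + 0.3091|110⟩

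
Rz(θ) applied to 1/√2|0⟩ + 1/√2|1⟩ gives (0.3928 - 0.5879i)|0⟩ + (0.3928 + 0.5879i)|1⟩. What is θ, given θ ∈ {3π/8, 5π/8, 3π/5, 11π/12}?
5π/8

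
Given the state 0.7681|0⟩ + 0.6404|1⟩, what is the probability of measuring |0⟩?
0.59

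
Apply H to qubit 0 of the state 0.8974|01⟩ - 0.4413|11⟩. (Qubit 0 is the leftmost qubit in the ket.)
0.3225|01⟩ + 0.9466|11⟩

H on qubit 0 mixes each pair of kets that differ only in qubit 0: amplitudes (a, b) of (|…0…⟩, |…1…⟩) become ((a + b)/√2, (a − b)/√2). Kets absent from the input have amplitude 0.
(|01⟩, |11⟩): (a, b) = (0.8974, -0.4413) → (0.3225, 0.9466)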